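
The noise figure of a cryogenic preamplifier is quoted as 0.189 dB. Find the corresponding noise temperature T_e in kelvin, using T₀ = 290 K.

F = 10^(0.189/10) = 1.04448
T_e = (F − 1)·T₀ = (1.04448 − 1) × 290 = 12.9 K

12.9 K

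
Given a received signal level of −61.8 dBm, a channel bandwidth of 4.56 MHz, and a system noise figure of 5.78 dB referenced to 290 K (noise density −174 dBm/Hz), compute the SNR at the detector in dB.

39.8 dB

Noise floor: N = −174 + 10 log₁₀(B) + NF
10 log₁₀(4.56×10⁶) = 66.59 dB
N = −174 + 66.59 + 5.78 = −101.63 dBm
SNR = P_sig − N = −61.8 − (−101.63) = 39.83 dB → 39.8 dB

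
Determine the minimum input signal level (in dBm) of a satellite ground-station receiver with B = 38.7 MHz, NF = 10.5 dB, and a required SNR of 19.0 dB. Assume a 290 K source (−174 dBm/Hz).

−68.6 dBm

Sensitivity = −174 + 10 log₁₀(B) + NF + SNR_min
= −174 + 75.88 + 10.5 + 19.0
= −68.62 dBm → −68.6 dBm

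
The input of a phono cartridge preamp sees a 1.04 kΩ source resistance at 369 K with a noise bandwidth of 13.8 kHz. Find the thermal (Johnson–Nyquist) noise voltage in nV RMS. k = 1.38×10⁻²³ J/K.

541 nV

V_n = √(4kTRB)
4kTRB = 4 × 1.38×10⁻²³ × 369 × 1.04×10³ × 1.38×10⁴ = 2.92×10⁻¹³ V²
V_n = √(2.92×10⁻¹³) = 5.41×10⁻⁷ V = 541 nV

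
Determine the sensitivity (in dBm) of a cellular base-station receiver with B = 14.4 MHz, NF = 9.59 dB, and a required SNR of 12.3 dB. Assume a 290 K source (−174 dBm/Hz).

Sensitivity = −174 + 10 log₁₀(B) + NF + SNR_min
= −174 + 71.58 + 9.59 + 12.3
= −80.53 dBm → −80.5 dBm

−80.5 dBm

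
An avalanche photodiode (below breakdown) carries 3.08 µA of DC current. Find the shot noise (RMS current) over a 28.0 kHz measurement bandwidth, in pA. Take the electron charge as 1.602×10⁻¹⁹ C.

I_n = √(2qI·B)
2qI·B = 2 × 1.602×10⁻¹⁹ × 3.08×10⁻⁶ × 2.80×10⁴ = 2.76×10⁻²⁰ A²
I_n = √(2.76×10⁻²⁰) = 1.66×10⁻¹⁰ A = 166 pA

166 pA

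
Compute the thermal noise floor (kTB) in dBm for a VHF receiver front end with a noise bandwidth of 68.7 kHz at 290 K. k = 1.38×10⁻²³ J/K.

−125.6 dBm

P_n = kTB = 1.38×10⁻²³ × 290 × 6.87×10⁴ = 2.75×10⁻¹⁶ W
In dBm: 10 log₁₀(2.75×10⁻¹⁶ / 10⁻³) = −125.6 dBm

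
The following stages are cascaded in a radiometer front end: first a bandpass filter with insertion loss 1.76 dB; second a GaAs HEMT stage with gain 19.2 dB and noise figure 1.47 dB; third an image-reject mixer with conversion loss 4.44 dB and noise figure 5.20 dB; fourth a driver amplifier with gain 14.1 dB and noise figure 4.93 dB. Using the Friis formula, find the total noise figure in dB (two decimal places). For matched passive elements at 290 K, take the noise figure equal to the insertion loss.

3.52 dB

Convert to linear (a loss of L dB is a gain of −L dB): F_i = 10^(NF_i/10), G_i = 10^(G_i,dB/10)
  Stage 1: F_1 = 10^(1.76/10) = 1.500, G_1 = 10^(−1.76/10) = 0.6668
  Stage 2: F_2 = 10^(1.47/10) = 1.403, G_2 = 10^(19.2/10) = 83.18
  Stage 3: F_3 = 10^(5.20/10) = 3.311, G_3 = 10^(−4.44/10) = 0.3597
  Stage 4: F_4 = 10^(4.93/10) = 3.112, G_4 = 10^(14.1/10) = 25.70
Friis cascade:
  F = 1.500 + (1.403 − 1)/0.6668 + (3.311 − 1)/55.46 + (3.112 − 1)/19.95 = 2.251
NF = 10 log₁₀(2.251) = 3.52 dB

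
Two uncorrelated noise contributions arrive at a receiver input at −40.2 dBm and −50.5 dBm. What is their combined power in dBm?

−39.8 dBm

Convert to linear, add, convert back:
P₁ = 9.55×10⁻⁸ W, P₂ = 8.91×10⁻⁹ W
P_tot = 1.04×10⁻⁷ W → 10 log₁₀(P_tot / 10⁻³) = −39.8 dBm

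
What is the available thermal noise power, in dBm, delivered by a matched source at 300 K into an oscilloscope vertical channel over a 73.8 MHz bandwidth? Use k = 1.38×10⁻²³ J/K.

P_n = kTB = 1.38×10⁻²³ × 300 × 7.38×10⁷ = 3.06×10⁻¹³ W
In dBm: 10 log₁₀(3.06×10⁻¹³ / 10⁻³) = −95.1 dBm

−95.1 dBm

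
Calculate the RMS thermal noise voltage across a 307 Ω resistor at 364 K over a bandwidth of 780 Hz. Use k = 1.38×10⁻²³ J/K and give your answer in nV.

69.4 nV

V_n = √(4kTRB)
4kTRB = 4 × 1.38×10⁻²³ × 364 × 3.07×10² × 7.80×10² = 4.81×10⁻¹⁵ V²
V_n = √(4.81×10⁻¹⁵) = 6.94×10⁻⁸ V = 69.4 nV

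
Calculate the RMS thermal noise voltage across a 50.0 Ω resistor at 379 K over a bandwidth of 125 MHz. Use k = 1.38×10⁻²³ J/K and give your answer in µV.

11.4 µV

V_n = √(4kTRB)
4kTRB = 4 × 1.38×10⁻²³ × 379 × 5.00×10¹ × 1.25×10⁸ = 1.31×10⁻¹⁰ V²
V_n = √(1.31×10⁻¹⁰) = 1.14×10⁻⁵ V = 11.4 µV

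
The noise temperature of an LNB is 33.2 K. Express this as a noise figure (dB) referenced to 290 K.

F = 1 + T_e/T₀ = 1 + 33.2/290 = 1.11448
NF = 10 log₁₀(1.11448) = 0.471 dB

0.471 dB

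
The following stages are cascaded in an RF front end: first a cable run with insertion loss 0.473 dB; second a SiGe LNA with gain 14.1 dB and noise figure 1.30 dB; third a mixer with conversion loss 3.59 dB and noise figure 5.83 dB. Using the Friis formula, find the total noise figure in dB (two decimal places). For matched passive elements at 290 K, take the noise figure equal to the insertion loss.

2.11 dB

Convert to linear (a loss of L dB is a gain of −L dB): F_i = 10^(NF_i/10), G_i = 10^(G_i,dB/10)
  Stage 1: F_1 = 10^(0.473/10) = 1.115, G_1 = 10^(−0.473/10) = 0.8968
  Stage 2: F_2 = 10^(1.30/10) = 1.349, G_2 = 10^(14.1/10) = 25.70
  Stage 3: F_3 = 10^(5.83/10) = 3.828, G_3 = 10^(−3.59/10) = 0.4375
Friis cascade:
  F = 1.115 + (1.349 − 1)/0.8968 + (3.828 − 1)/23.05 = 1.627
NF = 10 log₁₀(1.627) = 2.11 dB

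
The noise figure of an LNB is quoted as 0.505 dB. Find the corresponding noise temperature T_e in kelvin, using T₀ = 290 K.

35.8 K

F = 10^(0.505/10) = 1.12331
T_e = (F − 1)·T₀ = (1.12331 − 1) × 290 = 35.8 K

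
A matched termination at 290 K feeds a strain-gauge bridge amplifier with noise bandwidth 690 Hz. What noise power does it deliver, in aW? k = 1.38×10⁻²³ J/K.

P_n = kTB = 1.38×10⁻²³ × 290 × 6.90×10² = 2.76×10⁻¹⁸ W = 2.76 aW

2.76 aW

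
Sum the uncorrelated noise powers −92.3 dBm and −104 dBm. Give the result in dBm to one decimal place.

−92.0 dBm

Convert to linear, add, convert back:
P₁ = 5.89×10⁻¹³ W, P₂ = 3.98×10⁻¹⁴ W
P_tot = 6.29×10⁻¹³ W → 10 log₁₀(P_tot / 10⁻³) = −92.0 dBm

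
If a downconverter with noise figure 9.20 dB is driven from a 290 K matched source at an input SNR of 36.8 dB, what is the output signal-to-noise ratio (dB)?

By definition F = SNR_in/SNR_out, so in dB: SNR_out = SNR_in − NF
SNR_out = 36.8 − 9.20 = 27.60 dB

27.60 dB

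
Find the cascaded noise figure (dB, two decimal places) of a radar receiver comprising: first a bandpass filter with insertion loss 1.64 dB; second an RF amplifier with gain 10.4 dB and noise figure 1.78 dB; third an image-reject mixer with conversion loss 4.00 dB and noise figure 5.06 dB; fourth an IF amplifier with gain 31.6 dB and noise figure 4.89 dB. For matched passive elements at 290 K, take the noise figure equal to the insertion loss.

Convert to linear (a loss of L dB is a gain of −L dB): F_i = 10^(NF_i/10), G_i = 10^(G_i,dB/10)
  Stage 1: F_1 = 10^(1.64/10) = 1.459, G_1 = 10^(−1.64/10) = 0.6855
  Stage 2: F_2 = 10^(1.78/10) = 1.507, G_2 = 10^(10.4/10) = 10.96
  Stage 3: F_3 = 10^(5.06/10) = 3.206, G_3 = 10^(−4.00/10) = 0.3981
  Stage 4: F_4 = 10^(4.89/10) = 3.083, G_4 = 10^(31.6/10) = 1445
Friis cascade:
  F = 1.459 + (1.507 − 1)/0.6855 + (3.206 − 1)/7.516 + (3.083 − 1)/2.992 = 3.188
NF = 10 log₁₀(3.188) = 5.03 dB

5.03 dB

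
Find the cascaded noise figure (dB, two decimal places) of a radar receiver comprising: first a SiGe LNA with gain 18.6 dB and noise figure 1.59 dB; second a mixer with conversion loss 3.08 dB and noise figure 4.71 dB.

1.67 dB

Convert to linear (a loss of L dB is a gain of −L dB): F_i = 10^(NF_i/10), G_i = 10^(G_i,dB/10)
  Stage 1: F_1 = 10^(1.59/10) = 1.442, G_1 = 10^(18.6/10) = 72.44
  Stage 2: F_2 = 10^(4.71/10) = 2.958, G_2 = 10^(−3.08/10) = 0.4920
Friis cascade:
  F = 1.442 + (2.958 − 1)/72.44 = 1.469
NF = 10 log₁₀(1.469) = 1.67 dB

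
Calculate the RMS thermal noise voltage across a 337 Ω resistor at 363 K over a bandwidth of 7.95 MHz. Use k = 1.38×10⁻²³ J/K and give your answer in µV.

7.33 µV

V_n = √(4kTRB)
4kTRB = 4 × 1.38×10⁻²³ × 363 × 3.37×10² × 7.95×10⁶ = 5.37×10⁻¹¹ V²
V_n = √(5.37×10⁻¹¹) = 7.33×10⁻⁶ V = 7.33 µV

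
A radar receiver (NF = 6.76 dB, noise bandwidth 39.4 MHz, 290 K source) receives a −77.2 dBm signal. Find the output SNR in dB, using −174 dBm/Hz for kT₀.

14.1 dB

Noise floor: N = −174 + 10 log₁₀(B) + NF
10 log₁₀(3.94×10⁷) = 75.95 dB
N = −174 + 75.95 + 6.76 = −91.29 dBm
SNR = P_sig − N = −77.2 − (−91.29) = 14.09 dB → 14.1 dB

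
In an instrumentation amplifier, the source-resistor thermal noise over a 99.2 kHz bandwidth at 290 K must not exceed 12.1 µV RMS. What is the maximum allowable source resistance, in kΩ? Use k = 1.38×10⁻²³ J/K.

92.2 kΩ

Johnson–Nyquist: V_n = √(4kTRB) ⇒ R = V_n² / (4kTB)
4kTB = 4 × 1.38×10⁻²³ × 290 × 9.92×10⁴ = 1.59×10⁻¹⁵
R = (1.21×10⁻⁵)² / 1.59×10⁻¹⁵ = 9.22×10⁴ Ω = 92.2 kΩ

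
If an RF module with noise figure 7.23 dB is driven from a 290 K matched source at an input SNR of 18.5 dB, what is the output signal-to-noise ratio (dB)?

11.27 dB

By definition F = SNR_in/SNR_out, so in dB: SNR_out = SNR_in − NF
SNR_out = 18.5 − 7.23 = 11.27 dB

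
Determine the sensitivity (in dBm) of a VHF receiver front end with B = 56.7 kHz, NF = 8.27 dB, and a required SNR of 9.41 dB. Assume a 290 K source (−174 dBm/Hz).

−108.8 dBm

Sensitivity = −174 + 10 log₁₀(B) + NF + SNR_min
= −174 + 47.54 + 8.27 + 9.41
= −108.78 dBm → −108.8 dBm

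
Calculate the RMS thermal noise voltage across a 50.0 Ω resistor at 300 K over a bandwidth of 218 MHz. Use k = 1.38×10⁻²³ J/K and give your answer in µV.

V_n = √(4kTRB)
4kTRB = 4 × 1.38×10⁻²³ × 300 × 5.00×10¹ × 2.18×10⁸ = 1.81×10⁻¹⁰ V²
V_n = √(1.81×10⁻¹⁰) = 1.34×10⁻⁵ V = 13.4 µV

13.4 µV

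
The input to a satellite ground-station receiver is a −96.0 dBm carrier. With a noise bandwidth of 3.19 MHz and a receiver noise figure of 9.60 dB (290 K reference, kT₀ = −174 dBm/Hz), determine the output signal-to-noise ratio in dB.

Noise floor: N = −174 + 10 log₁₀(B) + NF
10 log₁₀(3.19×10⁶) = 65.04 dB
N = −174 + 65.04 + 9.60 = −99.36 dBm
SNR = P_sig − N = −96.0 − (−99.36) = 3.36 dB → 3.4 dB

3.4 dB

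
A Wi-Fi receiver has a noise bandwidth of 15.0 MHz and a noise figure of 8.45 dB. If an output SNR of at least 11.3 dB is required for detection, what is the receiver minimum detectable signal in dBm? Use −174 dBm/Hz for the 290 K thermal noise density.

−82.5 dBm

Sensitivity = −174 + 10 log₁₀(B) + NF + SNR_min
= −174 + 71.76 + 8.45 + 11.3
= −82.49 dBm → −82.5 dBm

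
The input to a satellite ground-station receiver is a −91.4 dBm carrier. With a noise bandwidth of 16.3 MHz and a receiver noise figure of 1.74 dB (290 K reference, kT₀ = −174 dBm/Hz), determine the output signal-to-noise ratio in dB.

Noise floor: N = −174 + 10 log₁₀(B) + NF
10 log₁₀(1.63×10⁷) = 72.12 dB
N = −174 + 72.12 + 1.74 = −100.14 dBm
SNR = P_sig − N = −91.4 − (−100.14) = 8.74 dB → 8.7 dB

8.7 dB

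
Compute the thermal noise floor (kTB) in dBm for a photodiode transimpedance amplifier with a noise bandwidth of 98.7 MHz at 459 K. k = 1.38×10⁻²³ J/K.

P_n = kTB = 1.38×10⁻²³ × 459 × 9.87×10⁷ = 6.25×10⁻¹³ W
In dBm: 10 log₁₀(6.25×10⁻¹³ / 10⁻³) = −92.0 dBm

−92.0 dBm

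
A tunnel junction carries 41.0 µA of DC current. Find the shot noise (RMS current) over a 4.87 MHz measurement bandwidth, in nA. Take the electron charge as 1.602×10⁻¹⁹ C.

8.00 nA

I_n = √(2qI·B)
2qI·B = 2 × 1.602×10⁻¹⁹ × 4.10×10⁻⁵ × 4.87×10⁶ = 6.40×10⁻¹⁷ A²
I_n = √(6.40×10⁻¹⁷) = 8.00×10⁻⁹ A = 8.00 nA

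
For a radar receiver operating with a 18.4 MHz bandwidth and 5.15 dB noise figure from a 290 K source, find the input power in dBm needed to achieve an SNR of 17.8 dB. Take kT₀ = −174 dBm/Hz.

−78.4 dBm

Sensitivity = −174 + 10 log₁₀(B) + NF + SNR_min
= −174 + 72.65 + 5.15 + 17.8
= −78.40 dBm → −78.4 dBm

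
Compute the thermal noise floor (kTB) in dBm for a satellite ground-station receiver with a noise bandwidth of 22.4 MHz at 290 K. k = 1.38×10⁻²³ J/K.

P_n = kTB = 1.38×10⁻²³ × 290 × 2.24×10⁷ = 8.96×10⁻¹⁴ W
In dBm: 10 log₁₀(8.96×10⁻¹⁴ / 10⁻³) = −100.5 dBm

−100.5 dBm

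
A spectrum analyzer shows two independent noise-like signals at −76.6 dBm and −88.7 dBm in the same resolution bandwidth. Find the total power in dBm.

Convert to linear, add, convert back:
P₁ = 2.19×10⁻¹¹ W, P₂ = 1.35×10⁻¹² W
P_tot = 2.32×10⁻¹¹ W → 10 log₁₀(P_tot / 10⁻³) = −76.3 dBm

−76.3 dBm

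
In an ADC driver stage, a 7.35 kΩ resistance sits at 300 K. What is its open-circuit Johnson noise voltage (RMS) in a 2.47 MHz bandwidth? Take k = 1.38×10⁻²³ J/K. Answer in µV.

17.3 µV

V_n = √(4kTRB)
4kTRB = 4 × 1.38×10⁻²³ × 300 × 7.35×10³ × 2.47×10⁶ = 3.01×10⁻¹⁰ V²
V_n = √(3.01×10⁻¹⁰) = 1.73×10⁻⁵ V = 17.3 µV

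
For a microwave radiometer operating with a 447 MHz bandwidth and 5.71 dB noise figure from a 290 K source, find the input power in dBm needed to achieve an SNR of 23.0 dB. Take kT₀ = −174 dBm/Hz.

Sensitivity = −174 + 10 log₁₀(B) + NF + SNR_min
= −174 + 86.5 + 5.71 + 23.0
= −58.79 dBm → −58.8 dBm

−58.8 dBm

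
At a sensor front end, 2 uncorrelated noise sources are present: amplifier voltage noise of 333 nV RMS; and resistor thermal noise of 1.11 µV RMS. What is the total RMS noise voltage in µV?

Uncorrelated sources add in power (mean-square): V_tot = √(ΣV_i²)
V_tot = √[(3.33×10⁻⁷)² + (1.11×10⁻⁶)²] = 1.16×10⁻⁶ V = 1.16 µV

1.16 µV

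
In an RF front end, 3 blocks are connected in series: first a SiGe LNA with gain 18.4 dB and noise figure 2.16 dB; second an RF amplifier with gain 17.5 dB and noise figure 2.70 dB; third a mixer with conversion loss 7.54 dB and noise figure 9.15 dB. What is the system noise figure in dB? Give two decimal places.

Convert to linear (a loss of L dB is a gain of −L dB): F_i = 10^(NF_i/10), G_i = 10^(G_i,dB/10)
  Stage 1: F_1 = 10^(2.16/10) = 1.644, G_1 = 10^(18.4/10) = 69.18
  Stage 2: F_2 = 10^(2.70/10) = 1.862, G_2 = 10^(17.5/10) = 56.23
  Stage 3: F_3 = 10^(9.15/10) = 8.222, G_3 = 10^(−7.54/10) = 0.1762
Friis cascade:
  F = 1.644 + (1.862 − 1)/69.18 + (8.222 − 1)/3890 = 1.659
NF = 10 log₁₀(1.659) = 2.20 dB

2.20 dB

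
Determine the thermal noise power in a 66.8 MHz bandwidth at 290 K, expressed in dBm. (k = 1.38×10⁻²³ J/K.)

P_n = kTB = 1.38×10⁻²³ × 290 × 6.68×10⁷ = 2.67×10⁻¹³ W
In dBm: 10 log₁₀(2.67×10⁻¹³ / 10⁻³) = −95.7 dBm

−95.7 dBm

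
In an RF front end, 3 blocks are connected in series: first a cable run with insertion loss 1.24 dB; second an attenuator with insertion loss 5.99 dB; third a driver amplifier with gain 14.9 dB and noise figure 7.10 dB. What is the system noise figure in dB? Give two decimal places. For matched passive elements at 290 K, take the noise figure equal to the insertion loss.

Convert to linear (a loss of L dB is a gain of −L dB): F_i = 10^(NF_i/10), G_i = 10^(G_i,dB/10)
  Stage 1: F_1 = 10^(1.24/10) = 1.330, G_1 = 10^(−1.24/10) = 0.7516
  Stage 2: F_2 = 10^(5.99/10) = 3.972, G_2 = 10^(−5.99/10) = 0.2518
  Stage 3: F_3 = 10^(7.10/10) = 5.129, G_3 = 10^(14.9/10) = 30.90
Friis cascade:
  F = 1.330 + (3.972 − 1)/0.7516 + (5.129 − 1)/0.1892 = 27.10
NF = 10 log₁₀(27.10) = 14.33 dB

14.33 dB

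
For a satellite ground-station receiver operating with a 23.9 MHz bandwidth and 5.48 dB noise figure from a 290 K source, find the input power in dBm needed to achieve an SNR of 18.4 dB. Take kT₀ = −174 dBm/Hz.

−76.3 dBm

Sensitivity = −174 + 10 log₁₀(B) + NF + SNR_min
= −174 + 73.78 + 5.48 + 18.4
= −76.34 dBm → −76.3 dBm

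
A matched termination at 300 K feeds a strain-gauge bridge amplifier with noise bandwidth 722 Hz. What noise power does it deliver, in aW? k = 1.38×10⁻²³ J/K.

2.99 aW

P_n = kTB = 1.38×10⁻²³ × 300 × 7.22×10² = 2.99×10⁻¹⁸ W = 2.99 aW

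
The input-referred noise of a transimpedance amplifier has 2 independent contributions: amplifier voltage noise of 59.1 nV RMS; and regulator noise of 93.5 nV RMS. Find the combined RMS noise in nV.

Uncorrelated sources add in power (mean-square): V_tot = √(ΣV_i²)
V_tot = √[(5.91×10⁻⁸)² + (9.35×10⁻⁸)²] = 1.11×10⁻⁷ V = 111 nV

111 nV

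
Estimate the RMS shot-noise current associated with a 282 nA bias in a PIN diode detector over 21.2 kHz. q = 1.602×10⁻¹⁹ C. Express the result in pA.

I_n = √(2qI·B)
2qI·B = 2 × 1.602×10⁻¹⁹ × 2.82×10⁻⁷ × 2.12×10⁴ = 1.92×10⁻²¹ A²
I_n = √(1.92×10⁻²¹) = 4.38×10⁻¹¹ A = 43.8 pA

43.8 pA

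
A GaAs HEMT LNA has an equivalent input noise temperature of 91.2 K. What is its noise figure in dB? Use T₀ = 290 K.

1.19 dB

F = 1 + T_e/T₀ = 1 + 91.2/290 = 1.31448
NF = 10 log₁₀(1.31448) = 1.19 dB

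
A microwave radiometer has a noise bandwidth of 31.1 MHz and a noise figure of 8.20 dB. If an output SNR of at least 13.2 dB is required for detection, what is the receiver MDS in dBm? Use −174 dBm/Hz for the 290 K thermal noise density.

Sensitivity = −174 + 10 log₁₀(B) + NF + SNR_min
= −174 + 74.93 + 8.20 + 13.2
= −77.67 dBm → −77.7 dBm

−77.7 dBm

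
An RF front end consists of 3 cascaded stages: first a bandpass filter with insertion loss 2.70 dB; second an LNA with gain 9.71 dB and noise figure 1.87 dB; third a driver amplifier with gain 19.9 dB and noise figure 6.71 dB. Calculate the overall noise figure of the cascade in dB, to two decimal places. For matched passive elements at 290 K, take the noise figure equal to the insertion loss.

5.56 dB

Convert to linear (a loss of L dB is a gain of −L dB): F_i = 10^(NF_i/10), G_i = 10^(G_i,dB/10)
  Stage 1: F_1 = 10^(2.70/10) = 1.862, G_1 = 10^(−2.70/10) = 0.5370
  Stage 2: F_2 = 10^(1.87/10) = 1.538, G_2 = 10^(9.71/10) = 9.354
  Stage 3: F_3 = 10^(6.71/10) = 4.688, G_3 = 10^(19.9/10) = 97.72
Friis cascade:
  F = 1.862 + (1.538 − 1)/0.5370 + (4.688 − 1)/5.023 = 3.598
NF = 10 log₁₀(3.598) = 5.56 dB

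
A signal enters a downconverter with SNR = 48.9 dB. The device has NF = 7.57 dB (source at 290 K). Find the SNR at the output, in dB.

41.33 dB

By definition F = SNR_in/SNR_out, so in dB: SNR_out = SNR_in − NF
SNR_out = 48.9 − 7.57 = 41.33 dB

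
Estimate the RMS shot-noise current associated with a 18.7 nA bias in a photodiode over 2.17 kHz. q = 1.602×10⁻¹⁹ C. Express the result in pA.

3.61 pA

I_n = √(2qI·B)
2qI·B = 2 × 1.602×10⁻¹⁹ × 1.87×10⁻⁸ × 2.17×10³ = 1.30×10⁻²³ A²
I_n = √(1.30×10⁻²³) = 3.61×10⁻¹² A = 3.61 pA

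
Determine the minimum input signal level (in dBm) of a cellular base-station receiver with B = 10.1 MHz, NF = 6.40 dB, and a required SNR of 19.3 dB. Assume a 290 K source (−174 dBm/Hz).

−78.3 dBm

Sensitivity = −174 + 10 log₁₀(B) + NF + SNR_min
= −174 + 70.04 + 6.40 + 19.3
= −78.26 dBm → −78.3 dBm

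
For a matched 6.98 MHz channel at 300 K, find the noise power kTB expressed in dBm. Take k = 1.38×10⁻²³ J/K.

−105.4 dBm

P_n = kTB = 1.38×10⁻²³ × 300 × 6.98×10⁶ = 2.89×10⁻¹⁴ W
In dBm: 10 log₁₀(2.89×10⁻¹⁴ / 10⁻³) = −105.4 dBm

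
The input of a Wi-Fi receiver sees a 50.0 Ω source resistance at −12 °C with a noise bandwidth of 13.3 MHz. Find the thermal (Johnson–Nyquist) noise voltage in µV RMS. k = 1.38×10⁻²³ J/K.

T = −12 °C + 273.15 = 261.15 K
V_n = √(4kTRB)
4kTRB = 4 × 1.38×10⁻²³ × 261.15 × 5.00×10¹ × 1.33×10⁷ = 9.59×10⁻¹² V²
V_n = √(9.59×10⁻¹²) = 3.10×10⁻⁶ V = 3.10 µV

3.10 µV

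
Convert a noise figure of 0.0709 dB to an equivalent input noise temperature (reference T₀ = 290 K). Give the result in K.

4.77 K

F = 10^(0.0709/10) = 1.01646
T_e = (F − 1)·T₀ = (1.01646 − 1) × 290 = 4.77 K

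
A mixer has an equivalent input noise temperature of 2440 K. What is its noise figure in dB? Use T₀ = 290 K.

F = 1 + T_e/T₀ = 1 + 2440/290 = 9.41379
NF = 10 log₁₀(9.41379) = 9.74 dB

9.74 dB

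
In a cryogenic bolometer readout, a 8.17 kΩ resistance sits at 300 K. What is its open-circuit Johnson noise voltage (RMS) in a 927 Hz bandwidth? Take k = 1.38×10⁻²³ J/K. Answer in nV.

354 nV

V_n = √(4kTRB)
4kTRB = 4 × 1.38×10⁻²³ × 300 × 8.17×10³ × 9.27×10² = 1.25×10⁻¹³ V²
V_n = √(1.25×10⁻¹³) = 3.54×10⁻⁷ V = 354 nV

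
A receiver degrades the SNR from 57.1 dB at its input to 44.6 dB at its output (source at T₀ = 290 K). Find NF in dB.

NF (dB) = SNR_in(dB) − SNR_out(dB) when the source is at T₀
NF = 57.1 − 44.6 = 12.5 dB

12.5 dB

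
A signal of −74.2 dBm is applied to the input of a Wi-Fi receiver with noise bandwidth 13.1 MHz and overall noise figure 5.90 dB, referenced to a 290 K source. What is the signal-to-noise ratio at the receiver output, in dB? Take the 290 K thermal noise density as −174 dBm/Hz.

22.7 dB

Noise floor: N = −174 + 10 log₁₀(B) + NF
10 log₁₀(1.31×10⁷) = 71.17 dB
N = −174 + 71.17 + 5.90 = −96.93 dBm
SNR = P_sig − N = −74.2 − (−96.93) = 22.73 dB → 22.7 dB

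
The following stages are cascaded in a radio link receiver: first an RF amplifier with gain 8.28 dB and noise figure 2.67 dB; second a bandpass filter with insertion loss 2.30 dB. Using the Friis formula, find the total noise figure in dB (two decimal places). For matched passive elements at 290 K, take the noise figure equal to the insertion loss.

2.91 dB

Convert to linear (a loss of L dB is a gain of −L dB): F_i = 10^(NF_i/10), G_i = 10^(G_i,dB/10)
  Stage 1: F_1 = 10^(2.67/10) = 1.849, G_1 = 10^(8.28/10) = 6.730
  Stage 2: F_2 = 10^(2.30/10) = 1.698, G_2 = 10^(−2.30/10) = 0.5888
Friis cascade:
  F = 1.849 + (1.698 − 1)/6.730 = 1.953
NF = 10 log₁₀(1.953) = 2.91 dB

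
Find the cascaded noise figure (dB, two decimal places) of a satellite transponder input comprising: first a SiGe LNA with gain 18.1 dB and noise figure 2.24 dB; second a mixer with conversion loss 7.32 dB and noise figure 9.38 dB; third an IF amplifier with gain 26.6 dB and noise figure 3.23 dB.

Convert to linear (a loss of L dB is a gain of −L dB): F_i = 10^(NF_i/10), G_i = 10^(G_i,dB/10)
  Stage 1: F_1 = 10^(2.24/10) = 1.675, G_1 = 10^(18.1/10) = 64.57
  Stage 2: F_2 = 10^(9.38/10) = 8.670, G_2 = 10^(−7.32/10) = 0.1854
  Stage 3: F_3 = 10^(3.23/10) = 2.104, G_3 = 10^(26.6/10) = 457.1
Friis cascade:
  F = 1.675 + (8.670 − 1)/64.57 + (2.104 − 1)/11.97 = 1.886
NF = 10 log₁₀(1.886) = 2.76 dB

2.76 dB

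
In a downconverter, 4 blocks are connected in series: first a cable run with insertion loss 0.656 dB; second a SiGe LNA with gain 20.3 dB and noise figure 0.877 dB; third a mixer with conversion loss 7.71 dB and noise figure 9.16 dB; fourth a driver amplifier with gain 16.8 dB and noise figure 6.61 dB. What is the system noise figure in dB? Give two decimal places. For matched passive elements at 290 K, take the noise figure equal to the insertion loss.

2.38 dB

Convert to linear (a loss of L dB is a gain of −L dB): F_i = 10^(NF_i/10), G_i = 10^(G_i,dB/10)
  Stage 1: F_1 = 10^(0.656/10) = 1.163, G_1 = 10^(−0.656/10) = 0.8598
  Stage 2: F_2 = 10^(0.877/10) = 1.224, G_2 = 10^(20.3/10) = 107.2
  Stage 3: F_3 = 10^(9.16/10) = 8.241, G_3 = 10^(−7.71/10) = 0.1694
  Stage 4: F_4 = 10^(6.61/10) = 4.581, G_4 = 10^(16.8/10) = 47.86
Friis cascade:
  F = 1.163 + (1.224 − 1)/0.8598 + (8.241 − 1)/92.13 + (4.581 − 1)/15.61 = 1.731
NF = 10 log₁₀(1.731) = 2.38 dB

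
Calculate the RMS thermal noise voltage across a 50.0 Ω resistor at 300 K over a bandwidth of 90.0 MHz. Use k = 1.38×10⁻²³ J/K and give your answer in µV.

8.63 µV

V_n = √(4kTRB)
4kTRB = 4 × 1.38×10⁻²³ × 300 × 5.00×10¹ × 9.00×10⁷ = 7.45×10⁻¹¹ V²
V_n = √(7.45×10⁻¹¹) = 8.63×10⁻⁶ V = 8.63 µV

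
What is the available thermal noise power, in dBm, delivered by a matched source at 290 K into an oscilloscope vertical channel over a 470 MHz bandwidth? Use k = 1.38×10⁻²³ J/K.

−87.3 dBm

P_n = kTB = 1.38×10⁻²³ × 290 × 4.70×10⁸ = 1.88×10⁻¹² W
In dBm: 10 log₁₀(1.88×10⁻¹² / 10⁻³) = −87.3 dBm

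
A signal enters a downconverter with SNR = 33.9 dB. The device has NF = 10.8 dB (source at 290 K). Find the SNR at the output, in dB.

23.1 dB

By definition F = SNR_in/SNR_out, so in dB: SNR_out = SNR_in − NF
SNR_out = 33.9 − 10.8 = 23.1 dB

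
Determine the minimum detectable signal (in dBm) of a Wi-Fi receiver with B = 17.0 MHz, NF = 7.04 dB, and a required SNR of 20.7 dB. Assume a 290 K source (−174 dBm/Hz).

−74.0 dBm

Sensitivity = −174 + 10 log₁₀(B) + NF + SNR_min
= −174 + 72.3 + 7.04 + 20.7
= −73.96 dBm → −74.0 dBm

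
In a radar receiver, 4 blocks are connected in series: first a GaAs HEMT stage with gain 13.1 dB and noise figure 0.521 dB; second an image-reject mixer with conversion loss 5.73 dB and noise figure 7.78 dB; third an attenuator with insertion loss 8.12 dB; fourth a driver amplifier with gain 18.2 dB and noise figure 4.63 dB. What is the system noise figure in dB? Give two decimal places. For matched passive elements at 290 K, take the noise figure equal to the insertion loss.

Convert to linear (a loss of L dB is a gain of −L dB): F_i = 10^(NF_i/10), G_i = 10^(G_i,dB/10)
  Stage 1: F_1 = 10^(0.521/10) = 1.127, G_1 = 10^(13.1/10) = 20.42
  Stage 2: F_2 = 10^(7.78/10) = 5.998, G_2 = 10^(−5.73/10) = 0.2673
  Stage 3: F_3 = 10^(8.12/10) = 6.486, G_3 = 10^(−8.12/10) = 0.1542
  Stage 4: F_4 = 10^(4.63/10) = 2.904, G_4 = 10^(18.2/10) = 66.07
Friis cascade:
  F = 1.127 + (5.998 − 1)/20.42 + (6.486 − 1)/5.458 + (2.904 − 1)/0.8414 = 4.640
NF = 10 log₁₀(4.640) = 6.67 dB

6.67 dB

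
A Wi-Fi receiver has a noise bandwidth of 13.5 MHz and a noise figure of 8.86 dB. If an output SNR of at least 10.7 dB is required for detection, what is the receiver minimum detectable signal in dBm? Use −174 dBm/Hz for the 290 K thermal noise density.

Sensitivity = −174 + 10 log₁₀(B) + NF + SNR_min
= −174 + 71.3 + 8.86 + 10.7
= −83.14 dBm → −83.1 dBm

−83.1 dBm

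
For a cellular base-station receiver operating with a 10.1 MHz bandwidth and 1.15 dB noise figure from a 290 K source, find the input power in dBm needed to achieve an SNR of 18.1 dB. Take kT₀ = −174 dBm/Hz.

−84.7 dBm

Sensitivity = −174 + 10 log₁₀(B) + NF + SNR_min
= −174 + 70.04 + 1.15 + 18.1
= −84.71 dBm → −84.7 dBm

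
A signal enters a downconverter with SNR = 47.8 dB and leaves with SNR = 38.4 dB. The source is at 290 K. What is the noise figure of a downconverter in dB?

NF (dB) = SNR_in(dB) − SNR_out(dB) when the source is at T₀
NF = 47.8 − 38.4 = 9.4 dB

9.4 dB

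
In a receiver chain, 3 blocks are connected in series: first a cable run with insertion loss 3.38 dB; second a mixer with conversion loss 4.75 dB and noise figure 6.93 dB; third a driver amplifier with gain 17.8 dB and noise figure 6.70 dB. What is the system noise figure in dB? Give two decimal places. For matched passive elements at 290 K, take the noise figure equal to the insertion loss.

15.40 dB

Convert to linear (a loss of L dB is a gain of −L dB): F_i = 10^(NF_i/10), G_i = 10^(G_i,dB/10)
  Stage 1: F_1 = 10^(3.38/10) = 2.178, G_1 = 10^(−3.38/10) = 0.4592
  Stage 2: F_2 = 10^(6.93/10) = 4.932, G_2 = 10^(−4.75/10) = 0.3350
  Stage 3: F_3 = 10^(6.70/10) = 4.677, G_3 = 10^(17.8/10) = 60.26
Friis cascade:
  F = 2.178 + (4.932 − 1)/0.4592 + (4.677 − 1)/0.1538 = 34.65
NF = 10 log₁₀(34.65) = 15.40 dB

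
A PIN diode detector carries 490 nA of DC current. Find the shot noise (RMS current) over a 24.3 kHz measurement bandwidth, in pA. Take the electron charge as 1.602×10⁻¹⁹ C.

I_n = √(2qI·B)
2qI·B = 2 × 1.602×10⁻¹⁹ × 4.90×10⁻⁷ × 2.43×10⁴ = 3.82×10⁻²¹ A²
I_n = √(3.82×10⁻²¹) = 6.18×10⁻¹¹ A = 61.8 pA

61.8 pA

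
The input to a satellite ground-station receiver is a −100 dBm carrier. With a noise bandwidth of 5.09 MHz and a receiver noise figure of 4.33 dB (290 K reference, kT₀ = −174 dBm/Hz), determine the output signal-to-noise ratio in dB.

2.6 dB

Noise floor: N = −174 + 10 log₁₀(B) + NF
10 log₁₀(5.09×10⁶) = 67.07 dB
N = −174 + 67.07 + 4.33 = −102.60 dBm
SNR = P_sig − N = −100 − (−102.60) = 2.60 dB → 2.6 dB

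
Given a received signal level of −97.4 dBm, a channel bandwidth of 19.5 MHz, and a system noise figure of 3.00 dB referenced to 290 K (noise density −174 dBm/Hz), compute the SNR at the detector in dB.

0.7 dB

Noise floor: N = −174 + 10 log₁₀(B) + NF
10 log₁₀(1.95×10⁷) = 72.9 dB
N = −174 + 72.9 + 3.00 = −98.10 dBm
SNR = P_sig − N = −97.4 − (−98.10) = 0.70 dB → 0.7 dB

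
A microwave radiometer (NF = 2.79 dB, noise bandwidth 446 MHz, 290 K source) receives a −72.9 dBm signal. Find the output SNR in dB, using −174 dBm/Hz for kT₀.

Noise floor: N = −174 + 10 log₁₀(B) + NF
10 log₁₀(4.46×10⁸) = 86.49 dB
N = −174 + 86.49 + 2.79 = −84.72 dBm
SNR = P_sig − N = −72.9 − (−84.72) = 11.82 dB → 11.8 dB

11.8 dB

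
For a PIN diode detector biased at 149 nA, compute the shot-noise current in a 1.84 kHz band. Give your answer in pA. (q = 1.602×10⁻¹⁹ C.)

9.37 pA

I_n = √(2qI·B)
2qI·B = 2 × 1.602×10⁻¹⁹ × 1.49×10⁻⁷ × 1.84×10³ = 8.78×10⁻²³ A²
I_n = √(8.78×10⁻²³) = 9.37×10⁻¹² A = 9.37 pA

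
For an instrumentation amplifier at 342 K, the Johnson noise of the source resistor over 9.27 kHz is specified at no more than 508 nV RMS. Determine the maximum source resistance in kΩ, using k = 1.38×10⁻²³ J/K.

Johnson–Nyquist: V_n = √(4kTRB) ⇒ R = V_n² / (4kTB)
4kTB = 4 × 1.38×10⁻²³ × 342 × 9.27×10³ = 1.75×10⁻¹⁶
R = (5.08×10⁻⁷)² / 1.75×10⁻¹⁶ = 1.47×10³ Ω = 1.47 kΩ

1.47 kΩ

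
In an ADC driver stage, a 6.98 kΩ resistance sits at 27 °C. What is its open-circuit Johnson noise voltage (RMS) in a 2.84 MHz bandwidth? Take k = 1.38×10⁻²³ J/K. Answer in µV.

18.1 µV

T = 27 °C + 273.15 = 300.15 K
V_n = √(4kTRB)
4kTRB = 4 × 1.38×10⁻²³ × 300.15 × 6.98×10³ × 2.84×10⁶ = 3.28×10⁻¹⁰ V²
V_n = √(3.28×10⁻¹⁰) = 1.81×10⁻⁵ V = 18.1 µV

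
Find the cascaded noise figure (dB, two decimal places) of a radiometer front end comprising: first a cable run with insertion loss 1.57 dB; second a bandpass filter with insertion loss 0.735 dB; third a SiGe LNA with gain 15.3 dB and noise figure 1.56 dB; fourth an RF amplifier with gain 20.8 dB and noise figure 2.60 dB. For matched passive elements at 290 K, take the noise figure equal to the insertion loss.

3.94 dB

Convert to linear (a loss of L dB is a gain of −L dB): F_i = 10^(NF_i/10), G_i = 10^(G_i,dB/10)
  Stage 1: F_1 = 10^(1.57/10) = 1.435, G_1 = 10^(−1.57/10) = 0.6966
  Stage 2: F_2 = 10^(0.735/10) = 1.184, G_2 = 10^(−0.735/10) = 0.8443
  Stage 3: F_3 = 10^(1.56/10) = 1.432, G_3 = 10^(15.3/10) = 33.88
  Stage 4: F_4 = 10^(2.60/10) = 1.820, G_4 = 10^(20.8/10) = 120.2
Friis cascade:
  F = 1.435 + (1.184 − 1)/0.6966 + (1.432 − 1)/0.5882 + (1.820 − 1)/19.93 = 2.476
NF = 10 log₁₀(2.476) = 3.94 dB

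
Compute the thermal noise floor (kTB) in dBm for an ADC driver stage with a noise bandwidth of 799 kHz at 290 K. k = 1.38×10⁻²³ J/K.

P_n = kTB = 1.38×10⁻²³ × 290 × 7.99×10⁵ = 3.20×10⁻¹⁵ W
In dBm: 10 log₁₀(3.20×10⁻¹⁵ / 10⁻³) = −115.0 dBm

−115.0 dBm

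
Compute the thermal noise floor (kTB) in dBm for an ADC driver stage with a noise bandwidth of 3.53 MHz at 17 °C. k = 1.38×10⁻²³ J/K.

T = 17 °C + 273.15 = 290.15 K
P_n = kTB = 1.38×10⁻²³ × 290.15 × 3.53×10⁶ = 1.41×10⁻¹⁴ W
In dBm: 10 log₁₀(1.41×10⁻¹⁴ / 10⁻³) = −108.5 dBm

−108.5 dBm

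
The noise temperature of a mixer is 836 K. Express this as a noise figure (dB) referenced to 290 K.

5.89 dB

F = 1 + T_e/T₀ = 1 + 836/290 = 3.88276
NF = 10 log₁₀(3.88276) = 5.89 dB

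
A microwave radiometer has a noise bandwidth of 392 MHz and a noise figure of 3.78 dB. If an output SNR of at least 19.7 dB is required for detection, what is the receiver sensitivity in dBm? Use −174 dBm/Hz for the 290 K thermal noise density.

Sensitivity = −174 + 10 log₁₀(B) + NF + SNR_min
= −174 + 85.93 + 3.78 + 19.7
= −64.59 dBm → −64.6 dBm

−64.6 dBm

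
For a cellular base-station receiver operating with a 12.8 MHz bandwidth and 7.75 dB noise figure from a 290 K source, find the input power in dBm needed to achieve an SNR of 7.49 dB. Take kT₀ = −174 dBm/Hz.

−87.7 dBm

Sensitivity = −174 + 10 log₁₀(B) + NF + SNR_min
= −174 + 71.07 + 7.75 + 7.49
= −87.69 dBm → −87.7 dBm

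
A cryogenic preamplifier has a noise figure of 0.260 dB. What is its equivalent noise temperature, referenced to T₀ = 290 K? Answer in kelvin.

17.9 K

F = 10^(0.260/10) = 1.0617
T_e = (F − 1)·T₀ = (1.0617 − 1) × 290 = 17.9 K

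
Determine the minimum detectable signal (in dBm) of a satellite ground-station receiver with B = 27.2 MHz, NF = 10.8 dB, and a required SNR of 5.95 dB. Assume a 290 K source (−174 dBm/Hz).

Sensitivity = −174 + 10 log₁₀(B) + NF + SNR_min
= −174 + 74.35 + 10.8 + 5.95
= −82.90 dBm → −82.9 dBm

−82.9 dBm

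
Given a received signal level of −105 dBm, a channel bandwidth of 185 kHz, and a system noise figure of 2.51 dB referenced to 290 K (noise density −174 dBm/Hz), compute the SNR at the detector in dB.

13.8 dB

Noise floor: N = −174 + 10 log₁₀(B) + NF
10 log₁₀(1.85×10⁵) = 52.67 dB
N = −174 + 52.67 + 2.51 = −118.82 dBm
SNR = P_sig − N = −105 − (−118.82) = 13.82 dB → 13.8 dB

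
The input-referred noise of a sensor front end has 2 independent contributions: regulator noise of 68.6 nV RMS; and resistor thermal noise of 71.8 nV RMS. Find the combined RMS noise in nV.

Uncorrelated sources add in power (mean-square): V_tot = √(ΣV_i²)
V_tot = √[(6.86×10⁻⁸)² + (7.18×10⁻⁸)²] = 9.93×10⁻⁸ V = 99.3 nV

99.3 nV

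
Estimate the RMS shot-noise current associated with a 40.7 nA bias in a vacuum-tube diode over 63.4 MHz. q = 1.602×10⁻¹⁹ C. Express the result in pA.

909 pA

I_n = √(2qI·B)
2qI·B = 2 × 1.602×10⁻¹⁹ × 4.07×10⁻⁸ × 6.34×10⁷ = 8.27×10⁻¹⁹ A²
I_n = √(8.27×10⁻¹⁹) = 9.09×10⁻¹⁰ A = 909 pA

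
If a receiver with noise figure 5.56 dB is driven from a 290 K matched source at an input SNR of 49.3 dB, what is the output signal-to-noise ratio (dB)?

43.74 dB

By definition F = SNR_in/SNR_out, so in dB: SNR_out = SNR_in − NF
SNR_out = 49.3 − 5.56 = 43.74 dB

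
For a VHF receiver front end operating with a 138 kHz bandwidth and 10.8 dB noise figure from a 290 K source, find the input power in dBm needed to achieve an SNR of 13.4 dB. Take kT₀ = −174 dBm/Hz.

−98.4 dBm

Sensitivity = −174 + 10 log₁₀(B) + NF + SNR_min
= −174 + 51.4 + 10.8 + 13.4
= −98.4 dBm → −98.4 dBm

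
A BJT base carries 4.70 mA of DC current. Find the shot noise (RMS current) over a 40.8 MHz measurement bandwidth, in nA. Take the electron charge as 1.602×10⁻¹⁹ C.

248 nA

I_n = √(2qI·B)
2qI·B = 2 × 1.602×10⁻¹⁹ × 4.70×10⁻³ × 4.08×10⁷ = 6.14×10⁻¹⁴ A²
I_n = √(6.14×10⁻¹⁴) = 2.48×10⁻⁷ A = 248 nA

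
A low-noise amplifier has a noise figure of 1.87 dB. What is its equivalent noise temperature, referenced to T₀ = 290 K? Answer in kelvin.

F = 10^(1.87/10) = 1.53815
T_e = (F − 1)·T₀ = (1.53815 − 1) × 290 = 156 K

156 K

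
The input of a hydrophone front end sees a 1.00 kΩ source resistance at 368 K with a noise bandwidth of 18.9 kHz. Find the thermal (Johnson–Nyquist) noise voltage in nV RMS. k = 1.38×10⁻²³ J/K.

620 nV

V_n = √(4kTRB)
4kTRB = 4 × 1.38×10⁻²³ × 368 × 1.00×10³ × 1.89×10⁴ = 3.84×10⁻¹³ V²
V_n = √(3.84×10⁻¹³) = 6.20×10⁻⁷ V = 620 nV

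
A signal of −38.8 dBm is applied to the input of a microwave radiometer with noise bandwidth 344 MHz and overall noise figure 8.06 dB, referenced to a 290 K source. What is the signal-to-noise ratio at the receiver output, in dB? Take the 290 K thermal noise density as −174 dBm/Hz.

41.8 dB

Noise floor: N = −174 + 10 log₁₀(B) + NF
10 log₁₀(3.44×10⁸) = 85.37 dB
N = −174 + 85.37 + 8.06 = −80.57 dBm
SNR = P_sig − N = −38.8 − (−80.57) = 41.77 dB → 41.8 dB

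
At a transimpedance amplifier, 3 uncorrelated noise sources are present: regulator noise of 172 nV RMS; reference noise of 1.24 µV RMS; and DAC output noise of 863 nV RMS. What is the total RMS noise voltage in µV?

1.52 µV

Uncorrelated sources add in power (mean-square): V_tot = √(ΣV_i²)
V_tot = √[(1.72×10⁻⁷)² + (1.24×10⁻⁶)² + (8.63×10⁻⁷)²] = 1.52×10⁻⁶ V = 1.52 µV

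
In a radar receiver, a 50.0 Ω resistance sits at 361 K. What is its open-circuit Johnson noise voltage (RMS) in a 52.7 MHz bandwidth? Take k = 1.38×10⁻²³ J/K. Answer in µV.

7.25 µV

V_n = √(4kTRB)
4kTRB = 4 × 1.38×10⁻²³ × 361 × 5.00×10¹ × 5.27×10⁷ = 5.25×10⁻¹¹ V²
V_n = √(5.25×10⁻¹¹) = 7.25×10⁻⁶ V = 7.25 µV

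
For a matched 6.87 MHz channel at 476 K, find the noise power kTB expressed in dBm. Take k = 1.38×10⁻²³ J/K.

P_n = kTB = 1.38×10⁻²³ × 476 × 6.87×10⁶ = 4.51×10⁻¹⁴ W
In dBm: 10 log₁₀(4.51×10⁻¹⁴ / 10⁻³) = −103.5 dBm

−103.5 dBm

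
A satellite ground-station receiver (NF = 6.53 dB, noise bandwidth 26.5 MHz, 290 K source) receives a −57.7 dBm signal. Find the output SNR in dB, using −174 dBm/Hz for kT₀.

Noise floor: N = −174 + 10 log₁₀(B) + NF
10 log₁₀(2.65×10⁷) = 74.23 dB
N = −174 + 74.23 + 6.53 = −93.24 dBm
SNR = P_sig − N = −57.7 − (−93.24) = 35.54 dB → 35.5 dB

35.5 dB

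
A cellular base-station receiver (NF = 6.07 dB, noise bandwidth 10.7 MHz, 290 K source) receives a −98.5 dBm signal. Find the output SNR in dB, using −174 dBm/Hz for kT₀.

Noise floor: N = −174 + 10 log₁₀(B) + NF
10 log₁₀(1.07×10⁷) = 70.29 dB
N = −174 + 70.29 + 6.07 = −97.64 dBm
SNR = P_sig − N = −98.5 − (−97.64) = −0.86 dB → −0.9 dB

−0.9 dB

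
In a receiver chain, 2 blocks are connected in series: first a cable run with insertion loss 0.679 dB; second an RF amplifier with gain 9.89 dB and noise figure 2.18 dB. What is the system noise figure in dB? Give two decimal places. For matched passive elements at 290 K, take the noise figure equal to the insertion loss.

Convert to linear (a loss of L dB is a gain of −L dB): F_i = 10^(NF_i/10), G_i = 10^(G_i,dB/10)
  Stage 1: F_1 = 10^(0.679/10) = 1.169, G_1 = 10^(−0.679/10) = 0.8553
  Stage 2: F_2 = 10^(2.18/10) = 1.652, G_2 = 10^(9.89/10) = 9.750
Friis cascade:
  F = 1.169 + (1.652 − 1)/0.8553 = 1.932
NF = 10 log₁₀(1.932) = 2.86 dB

2.86 dB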